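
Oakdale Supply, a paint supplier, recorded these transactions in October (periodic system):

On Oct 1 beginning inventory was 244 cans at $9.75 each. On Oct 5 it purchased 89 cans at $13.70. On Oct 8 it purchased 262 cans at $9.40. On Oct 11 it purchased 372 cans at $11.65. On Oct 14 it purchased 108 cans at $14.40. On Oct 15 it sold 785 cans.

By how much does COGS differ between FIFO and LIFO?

FIFO COGS: 244 @ $9.75 + 89 @ $13.70 + 262 @ $9.40 + 190 @ $11.65 = $8,274.60
LIFO COGS: 108 @ $14.40 + 372 @ $11.65 + 262 @ $9.40 + 43 @ $13.70 = $8,940.90
Difference = |$8,274.60 − $8,940.90| = $666.30

$666.30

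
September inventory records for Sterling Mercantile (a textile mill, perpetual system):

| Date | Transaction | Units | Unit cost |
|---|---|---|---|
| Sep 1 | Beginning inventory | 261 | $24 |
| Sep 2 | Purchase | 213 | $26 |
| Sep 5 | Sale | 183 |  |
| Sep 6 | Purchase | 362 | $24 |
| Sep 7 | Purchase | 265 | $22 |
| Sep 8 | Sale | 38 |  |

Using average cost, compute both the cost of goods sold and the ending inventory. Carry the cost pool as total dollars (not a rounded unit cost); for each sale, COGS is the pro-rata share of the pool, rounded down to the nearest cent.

COGS = $5,457.34; ending inventory = $20,862.66

After Sep 1: 261 on hand, pool $6,264.00 (≈ $24.0000 each)
After Sep 2: 474 on hand, pool $11,802.00 (≈ $24.8987 each)
Sep 5, sell 183: 183/474 × $11,802.00 → $4,556.46
After Sep 6: 653 on hand, pool $15,933.54 (≈ $24.4005 each)
After Sep 7: 918 on hand, pool $21,763.54 (≈ $23.7076 each)
Sep 8, sell 38: 38/918 × $21,763.54 → $900.88
Total COGS = $4,556.46 + $900.88 = $5,457.34
Ending inventory (cost pool remaining) = $20,862.66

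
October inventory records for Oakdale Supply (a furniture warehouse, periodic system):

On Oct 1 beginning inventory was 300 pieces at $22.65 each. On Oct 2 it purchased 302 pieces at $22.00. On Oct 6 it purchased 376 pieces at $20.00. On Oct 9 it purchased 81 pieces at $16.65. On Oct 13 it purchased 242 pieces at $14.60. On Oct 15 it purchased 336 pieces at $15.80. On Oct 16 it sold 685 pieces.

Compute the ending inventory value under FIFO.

Oct 16, 685 sold [FIFO — oldest first]: 300 @ $22.65 + 302 @ $22.00 + 83 @ $20.00 = $15,099.00
Ending inventory: 293 @ $20.00 + 81 @ $16.65 + 242 @ $14.60 + 336 @ $15.80 = $16,050.65

Ending inventory = $16,050.65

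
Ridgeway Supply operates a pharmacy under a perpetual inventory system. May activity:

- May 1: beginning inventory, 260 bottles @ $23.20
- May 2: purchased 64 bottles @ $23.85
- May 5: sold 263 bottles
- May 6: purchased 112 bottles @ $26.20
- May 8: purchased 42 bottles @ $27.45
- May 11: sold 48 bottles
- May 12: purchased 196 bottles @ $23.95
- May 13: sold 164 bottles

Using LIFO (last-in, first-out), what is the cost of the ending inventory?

May 5, 263 sold [LIFO — newest first]: 64 @ $23.85 + 199 @ $23.20 = $6,143.20
May 11, 48 sold [LIFO — newest first]: 42 @ $27.45 + 6 @ $26.20 = $1,310.10
May 13, 164 sold [LIFO — newest first]: 164 @ $23.95 = $3,927.80
Total COGS = $6,143.20 + $1,310.10 + $3,927.80 = $11,381.10
Ending inventory: 61 @ $23.20 + 106 @ $26.20 + 32 @ $23.95 = $4,958.80
Check: goods available $16,339.90 = COGS $11,381.10 + ending $4,958.80

Ending inventory = $4,958.80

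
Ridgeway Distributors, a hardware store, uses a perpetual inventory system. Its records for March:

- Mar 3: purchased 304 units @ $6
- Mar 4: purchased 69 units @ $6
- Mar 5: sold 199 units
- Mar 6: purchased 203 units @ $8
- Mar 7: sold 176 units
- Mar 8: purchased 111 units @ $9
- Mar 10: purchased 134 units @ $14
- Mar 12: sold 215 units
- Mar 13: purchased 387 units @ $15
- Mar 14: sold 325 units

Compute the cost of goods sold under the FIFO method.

Mar 5, 199 sold [FIFO — oldest first]: 199 @ $6 = $1,194
Mar 7, 176 sold [FIFO — oldest first]: 105 @ $6 + 69 @ $6 + 2 @ $8 = $1,060
Mar 12, 215 sold [FIFO — oldest first]: 201 @ $8 + 14 @ $9 = $1,734
Mar 14, 325 sold [FIFO — oldest first]: 97 @ $9 + 134 @ $14 + 94 @ $15 = $4,159
Total COGS = $1,194 + $1,060 + $1,734 + $4,159 = $8,147
Ending inventory: 293 @ $15 = $4,395

COGS = $8,147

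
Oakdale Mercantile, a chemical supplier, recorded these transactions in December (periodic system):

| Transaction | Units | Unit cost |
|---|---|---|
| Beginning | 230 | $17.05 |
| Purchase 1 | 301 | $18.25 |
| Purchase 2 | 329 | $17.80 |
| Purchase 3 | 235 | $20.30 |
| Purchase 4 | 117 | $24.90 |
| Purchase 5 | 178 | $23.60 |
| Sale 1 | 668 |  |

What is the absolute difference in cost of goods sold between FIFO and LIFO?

$2,487.65

FIFO COGS: 230 @ $17.05 + 301 @ $18.25 + 137 @ $17.80 = $11,853.35
LIFO COGS: 178 @ $23.60 + 117 @ $24.90 + 235 @ $20.30 + 138 @ $17.80 = $14,341.00
Difference = |$11,853.35 − $14,341.00| = $2,487.65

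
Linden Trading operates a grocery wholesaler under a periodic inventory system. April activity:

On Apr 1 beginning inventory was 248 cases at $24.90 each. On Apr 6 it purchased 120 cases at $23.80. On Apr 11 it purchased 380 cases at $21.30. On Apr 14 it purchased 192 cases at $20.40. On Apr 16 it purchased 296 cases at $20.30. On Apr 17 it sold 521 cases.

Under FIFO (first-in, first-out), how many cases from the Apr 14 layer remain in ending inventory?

Apr 17, 521 sold [FIFO — oldest first]: 248 @ $24.90 + 120 @ $23.80 + 153 @ $21.30 = $12,290.10
Ending inventory: 227 @ $21.30 + 192 @ $20.40 + 296 @ $20.30 = $14,760.70
Check: goods available $27,050.80 = COGS $12,290.10 + ending $14,760.70

192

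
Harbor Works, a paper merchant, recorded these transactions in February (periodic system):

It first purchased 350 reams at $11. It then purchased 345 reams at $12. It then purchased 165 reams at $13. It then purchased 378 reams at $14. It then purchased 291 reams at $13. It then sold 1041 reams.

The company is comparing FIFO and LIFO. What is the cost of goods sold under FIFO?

FIFO COGS: 350 @ $11 + 345 @ $12 + 165 @ $13 + 181 @ $14 = $12,669
LIFO COGS: 291 @ $13 + 378 @ $14 + 165 @ $13 + 207 @ $12 = $13,704

COGS = $12,669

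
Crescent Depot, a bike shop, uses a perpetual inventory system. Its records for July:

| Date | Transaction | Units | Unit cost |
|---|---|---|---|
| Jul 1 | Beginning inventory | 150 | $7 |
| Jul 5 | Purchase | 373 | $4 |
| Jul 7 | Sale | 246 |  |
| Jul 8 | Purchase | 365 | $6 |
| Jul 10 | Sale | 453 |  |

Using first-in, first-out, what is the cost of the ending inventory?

Ending inventory = $1,134

Jul 7, 246 sold [FIFO — oldest first]: 150 @ $7 + 96 @ $4 = $1,434
Jul 10, 453 sold [FIFO — oldest first]: 277 @ $4 + 176 @ $6 = $2,164
Total COGS = $1,434 + $2,164 = $3,598
Ending inventory: 189 @ $6 = $1,134
Check: goods available $4,732 = COGS $3,598 + ending $1,134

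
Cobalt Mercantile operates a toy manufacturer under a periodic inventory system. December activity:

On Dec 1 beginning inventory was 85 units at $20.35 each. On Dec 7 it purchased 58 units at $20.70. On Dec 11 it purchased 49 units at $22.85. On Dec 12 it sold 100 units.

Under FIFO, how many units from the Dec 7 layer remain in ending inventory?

43

Dec 12, 100 sold [FIFO — oldest first]: 85 @ $20.35 + 15 @ $20.70 = $2,040.25
Ending inventory: 43 @ $20.70 + 49 @ $22.85 = $2,009.75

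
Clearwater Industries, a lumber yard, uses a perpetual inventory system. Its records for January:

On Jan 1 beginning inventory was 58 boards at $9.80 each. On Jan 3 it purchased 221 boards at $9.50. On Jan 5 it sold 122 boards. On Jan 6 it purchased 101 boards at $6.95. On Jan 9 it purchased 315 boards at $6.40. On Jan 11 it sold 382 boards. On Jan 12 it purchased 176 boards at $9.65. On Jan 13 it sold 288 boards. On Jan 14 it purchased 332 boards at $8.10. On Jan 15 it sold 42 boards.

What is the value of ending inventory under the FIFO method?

Jan 5, 122 sold [FIFO — oldest first]: 58 @ $9.80 + 64 @ $9.50 = $1,176.40
Jan 11, 382 sold [FIFO — oldest first]: 157 @ $9.50 + 101 @ $6.95 + 124 @ $6.40 = $2,987.05
Jan 13, 288 sold [FIFO — oldest first]: 191 @ $6.40 + 97 @ $9.65 = $2,158.45
Jan 15, 42 sold [FIFO — oldest first]: 42 @ $9.65 = $405.30
Total COGS = $1,176.40 + $2,987.05 + $2,158.45 + $405.30 = $6,727.20
Ending inventory: 37 @ $9.65 + 332 @ $8.10 = $3,046.25

Ending inventory = $3,046.25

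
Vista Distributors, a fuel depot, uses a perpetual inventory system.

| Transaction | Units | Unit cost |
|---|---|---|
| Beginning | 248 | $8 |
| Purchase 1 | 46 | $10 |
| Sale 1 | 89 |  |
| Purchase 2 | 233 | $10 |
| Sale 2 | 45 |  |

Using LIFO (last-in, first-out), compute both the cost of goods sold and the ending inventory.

COGS = $1,254; ending inventory = $3,520

Sale 1 (89) [LIFO — newest first]: 46 @ $10 + 43 @ $8 = $804
Sale 2 (45) [LIFO — newest first]: 45 @ $10 = $450
Total COGS = $804 + $450 = $1,254
Ending inventory: 205 @ $8 + 188 @ $10 = $3,520
Check: goods available $4,774 = COGS $1,254 + ending $3,520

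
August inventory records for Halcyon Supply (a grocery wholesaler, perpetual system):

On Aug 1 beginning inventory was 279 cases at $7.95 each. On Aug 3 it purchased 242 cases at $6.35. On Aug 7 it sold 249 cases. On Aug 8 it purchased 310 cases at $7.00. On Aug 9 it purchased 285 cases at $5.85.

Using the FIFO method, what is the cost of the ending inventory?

Ending inventory = $5,612.45

Aug 7, 249 sold [FIFO — oldest first]: 249 @ $7.95 = $1,979.55
Ending inventory: 30 @ $7.95 + 242 @ $6.35 + 310 @ $7.00 + 285 @ $5.85 = $5,612.45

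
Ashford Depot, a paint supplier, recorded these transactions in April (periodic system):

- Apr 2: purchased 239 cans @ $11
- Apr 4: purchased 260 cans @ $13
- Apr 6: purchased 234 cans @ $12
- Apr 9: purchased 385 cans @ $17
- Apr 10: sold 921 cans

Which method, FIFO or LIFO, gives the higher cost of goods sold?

LIFO

FIFO COGS: 239 @ $11 + 260 @ $13 + 234 @ $12 + 188 @ $17 = $12,013
LIFO COGS: 385 @ $17 + 234 @ $12 + 260 @ $13 + 42 @ $11 = $13,195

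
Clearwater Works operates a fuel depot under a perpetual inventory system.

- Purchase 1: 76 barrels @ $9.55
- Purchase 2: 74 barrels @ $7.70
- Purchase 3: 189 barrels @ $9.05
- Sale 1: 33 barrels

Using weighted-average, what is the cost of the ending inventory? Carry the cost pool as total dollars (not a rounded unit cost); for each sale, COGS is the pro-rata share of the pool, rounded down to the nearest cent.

Ending inventory = $2,713.43

After Purchase 1: 76 on hand, pool $725.80 (≈ $9.5500 each)
After Purchase 2: 150 on hand, pool $1,295.60 (≈ $8.6373 each)
After Purchase 3: 339 on hand, pool $3,006.05 (≈ $8.8674 each)
Sale 1, sell 33: 33/339 × $3,006.05 → $292.62
Ending inventory (cost pool remaining) = $2,713.43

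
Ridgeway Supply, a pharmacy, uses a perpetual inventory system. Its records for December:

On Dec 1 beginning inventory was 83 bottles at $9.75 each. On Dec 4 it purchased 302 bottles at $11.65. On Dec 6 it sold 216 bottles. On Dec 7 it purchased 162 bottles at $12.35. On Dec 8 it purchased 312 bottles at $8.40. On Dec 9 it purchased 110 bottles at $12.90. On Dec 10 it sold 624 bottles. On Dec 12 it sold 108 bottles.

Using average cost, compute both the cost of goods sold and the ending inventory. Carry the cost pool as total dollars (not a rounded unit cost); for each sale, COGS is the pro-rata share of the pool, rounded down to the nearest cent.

COGS = $10,146.61; ending inventory = $221.44

After Dec 1: 83 on hand, pool $809.25 (≈ $9.7500 each)
After Dec 4: 385 on hand, pool $4,327.55 (≈ $11.2404 each)
Dec 6, sell 216: 216/385 × $4,327.55 → $2,427.92
After Dec 7: 331 on hand, pool $3,900.33 (≈ $11.7835 each)
After Dec 8: 643 on hand, pool $6,521.13 (≈ $10.1417 each)
After Dec 9: 753 on hand, pool $7,940.13 (≈ $10.5447 each)
Dec 10, sell 624: 624/753 × $7,940.13 → $6,579.86
Dec 12, sell 108: 108/129 × $1,360.27 → $1,138.83
Total COGS = $2,427.92 + $6,579.86 + $1,138.83 = $10,146.61
Ending inventory (cost pool remaining) = $221.44
Check: goods available $10,368.05 = COGS $10,146.61 + ending $221.44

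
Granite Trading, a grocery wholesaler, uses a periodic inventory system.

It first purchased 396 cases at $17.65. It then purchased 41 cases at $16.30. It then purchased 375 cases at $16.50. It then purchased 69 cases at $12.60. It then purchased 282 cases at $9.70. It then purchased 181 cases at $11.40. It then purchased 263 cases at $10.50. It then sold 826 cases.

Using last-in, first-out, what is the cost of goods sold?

Sale 1 (826) [LIFO — newest first]: 263 @ $10.50 + 181 @ $11.40 + 282 @ $9.70 + 69 @ $12.60 + 31 @ $16.50 = $8,941.20
Ending inventory: 396 @ $17.65 + 41 @ $16.30 + 344 @ $16.50 = $13,333.70

COGS = $8,941.20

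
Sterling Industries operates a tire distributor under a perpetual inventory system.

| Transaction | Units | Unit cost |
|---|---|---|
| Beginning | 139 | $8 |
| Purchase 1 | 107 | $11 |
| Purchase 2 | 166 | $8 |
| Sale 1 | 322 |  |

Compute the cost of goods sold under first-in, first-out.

Sale 1 (322) [FIFO — oldest first]: 139 @ $8 + 107 @ $11 + 76 @ $8 = $2,897
Ending inventory: 90 @ $8 = $720

COGS = $2,897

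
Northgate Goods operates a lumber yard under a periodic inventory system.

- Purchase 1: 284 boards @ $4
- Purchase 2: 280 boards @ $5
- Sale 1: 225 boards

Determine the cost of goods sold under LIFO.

COGS = $1,125

Sale 1 (225) [LIFO — newest first]: 225 @ $5 = $1,125
Ending inventory: 284 @ $4 + 55 @ $5 = $1,411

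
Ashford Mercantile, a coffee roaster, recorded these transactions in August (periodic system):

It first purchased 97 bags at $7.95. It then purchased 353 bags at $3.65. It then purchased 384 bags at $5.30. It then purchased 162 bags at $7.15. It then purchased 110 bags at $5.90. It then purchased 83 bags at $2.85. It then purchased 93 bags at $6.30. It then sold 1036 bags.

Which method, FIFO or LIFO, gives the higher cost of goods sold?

FIFO

FIFO COGS: 97 @ $7.95 + 353 @ $3.65 + 384 @ $5.30 + 162 @ $7.15 + 40 @ $5.90 = $5,489.10
LIFO COGS: 93 @ $6.30 + 83 @ $2.85 + 110 @ $5.90 + 162 @ $7.15 + 384 @ $5.30 + 204 @ $3.65 = $5,409.55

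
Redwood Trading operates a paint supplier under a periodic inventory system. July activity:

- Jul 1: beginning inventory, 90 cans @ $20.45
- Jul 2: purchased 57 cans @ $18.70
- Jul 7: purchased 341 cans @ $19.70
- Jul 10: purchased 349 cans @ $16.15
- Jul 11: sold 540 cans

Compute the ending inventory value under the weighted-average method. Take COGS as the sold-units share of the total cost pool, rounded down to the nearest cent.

Ending inventory = $5,415.00

Jul 11, sell 540: 540/837 × $15,260.45 → $9,845.45
Ending inventory (cost pool remaining) = $5,415.00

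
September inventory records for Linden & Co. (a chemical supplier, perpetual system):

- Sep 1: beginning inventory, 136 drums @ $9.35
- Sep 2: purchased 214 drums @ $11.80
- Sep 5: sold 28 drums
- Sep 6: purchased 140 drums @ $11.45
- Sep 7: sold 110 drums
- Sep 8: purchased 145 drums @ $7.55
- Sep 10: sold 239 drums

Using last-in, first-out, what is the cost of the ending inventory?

Ending inventory = $2,711.20

Sep 5, 28 sold [LIFO — newest first]: 28 @ $11.80 = $330.40
Sep 7, 110 sold [LIFO — newest first]: 110 @ $11.45 = $1,259.50
Sep 10, 239 sold [LIFO — newest first]: 145 @ $7.55 + 30 @ $11.45 + 64 @ $11.80 = $2,193.45
Total COGS = $330.40 + $1,259.50 + $2,193.45 = $3,783.35
Ending inventory: 136 @ $9.35 + 122 @ $11.80 = $2,711.20
Check: goods available $6,494.55 = COGS $3,783.35 + ending $2,711.20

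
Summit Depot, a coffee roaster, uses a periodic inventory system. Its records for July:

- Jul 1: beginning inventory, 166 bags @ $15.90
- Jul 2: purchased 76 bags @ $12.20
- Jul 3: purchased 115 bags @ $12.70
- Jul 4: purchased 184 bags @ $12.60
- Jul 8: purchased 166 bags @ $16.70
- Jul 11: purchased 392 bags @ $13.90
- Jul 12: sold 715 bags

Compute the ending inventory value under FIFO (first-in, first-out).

Jul 12, 715 sold [FIFO — oldest first]: 166 @ $15.90 + 76 @ $12.20 + 115 @ $12.70 + 184 @ $12.60 + 166 @ $16.70 + 8 @ $13.90 = $10,228.90
Ending inventory: 384 @ $13.90 = $5,337.60
Check: goods available $15,566.50 = COGS $10,228.90 + ending $5,337.60

Ending inventory = $5,337.60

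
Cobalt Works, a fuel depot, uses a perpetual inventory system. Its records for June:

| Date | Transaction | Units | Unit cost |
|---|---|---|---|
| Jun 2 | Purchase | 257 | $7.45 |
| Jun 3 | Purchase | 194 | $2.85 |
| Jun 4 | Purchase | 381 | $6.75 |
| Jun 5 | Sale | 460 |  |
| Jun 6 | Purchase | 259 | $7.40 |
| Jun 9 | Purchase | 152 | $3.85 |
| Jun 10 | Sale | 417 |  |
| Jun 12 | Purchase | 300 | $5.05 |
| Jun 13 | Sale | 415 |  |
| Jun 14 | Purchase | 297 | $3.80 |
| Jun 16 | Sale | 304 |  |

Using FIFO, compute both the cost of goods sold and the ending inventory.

Jun 5, 460 sold [FIFO — oldest first]: 257 @ $7.45 + 194 @ $2.85 + 9 @ $6.75 = $2,528.30
Jun 10, 417 sold [FIFO — oldest first]: 372 @ $6.75 + 45 @ $7.40 = $2,844.00
Jun 13, 415 sold [FIFO — oldest first]: 214 @ $7.40 + 152 @ $3.85 + 49 @ $5.05 = $2,416.25
Jun 16, 304 sold [FIFO — oldest first]: 251 @ $5.05 + 53 @ $3.80 = $1,468.95
Total COGS = $2,528.30 + $2,844.00 + $2,416.25 + $1,468.95 = $9,257.50
Ending inventory: 244 @ $3.80 = $927.20

COGS = $9,257.50; ending inventory = $927.20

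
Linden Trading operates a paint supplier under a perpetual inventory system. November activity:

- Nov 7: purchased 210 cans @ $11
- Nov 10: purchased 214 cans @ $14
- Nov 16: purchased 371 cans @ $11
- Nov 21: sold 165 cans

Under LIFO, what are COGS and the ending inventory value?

COGS = $1,815; ending inventory = $7,572

Nov 21, 165 sold [LIFO — newest first]: 165 @ $11 = $1,815
Ending inventory: 210 @ $11 + 214 @ $14 + 206 @ $11 = $7,572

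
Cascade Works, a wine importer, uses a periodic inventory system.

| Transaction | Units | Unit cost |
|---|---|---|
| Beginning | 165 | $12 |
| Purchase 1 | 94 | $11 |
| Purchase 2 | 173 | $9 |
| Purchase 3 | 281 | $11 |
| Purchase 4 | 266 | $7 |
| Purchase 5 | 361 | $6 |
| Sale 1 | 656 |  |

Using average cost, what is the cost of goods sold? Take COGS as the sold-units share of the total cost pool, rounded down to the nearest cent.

COGS = $5,722.86

Sale 1, sell 656: 656/1340 × $11,690.00 → $5,722.86
Ending inventory (cost pool remaining) = $5,967.14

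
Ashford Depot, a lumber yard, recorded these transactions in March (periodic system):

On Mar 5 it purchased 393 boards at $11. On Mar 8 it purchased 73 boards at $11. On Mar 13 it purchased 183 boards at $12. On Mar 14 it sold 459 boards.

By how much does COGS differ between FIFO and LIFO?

FIFO COGS: 393 @ $11 + 66 @ $11 = $5,049
LIFO COGS: 183 @ $12 + 73 @ $11 + 203 @ $11 = $5,232
Difference = |$5,049 − $5,232| = $183

$183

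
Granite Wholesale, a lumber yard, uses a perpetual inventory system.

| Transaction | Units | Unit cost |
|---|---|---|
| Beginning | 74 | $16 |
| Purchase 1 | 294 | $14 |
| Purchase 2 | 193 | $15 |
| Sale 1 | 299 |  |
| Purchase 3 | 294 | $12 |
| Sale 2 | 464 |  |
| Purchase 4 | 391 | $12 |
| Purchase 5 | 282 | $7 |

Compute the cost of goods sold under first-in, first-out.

COGS = $10,619

Sale 1 (299) [FIFO — oldest first]: 74 @ $16 + 225 @ $14 = $4,334
Sale 2 (464) [FIFO — oldest first]: 69 @ $14 + 193 @ $15 + 202 @ $12 = $6,285
Total COGS = $4,334 + $6,285 = $10,619
Ending inventory: 92 @ $12 + 391 @ $12 + 282 @ $7 = $7,770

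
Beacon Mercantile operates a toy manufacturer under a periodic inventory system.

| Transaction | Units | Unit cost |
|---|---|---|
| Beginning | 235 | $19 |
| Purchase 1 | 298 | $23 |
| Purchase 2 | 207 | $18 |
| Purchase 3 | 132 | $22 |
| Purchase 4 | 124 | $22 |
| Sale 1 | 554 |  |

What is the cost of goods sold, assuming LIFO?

Sale 1 (554) [LIFO — newest first]: 124 @ $22 + 132 @ $22 + 207 @ $18 + 91 @ $23 = $11,451
Ending inventory: 235 @ $19 + 207 @ $23 = $9,226

COGS = $11,451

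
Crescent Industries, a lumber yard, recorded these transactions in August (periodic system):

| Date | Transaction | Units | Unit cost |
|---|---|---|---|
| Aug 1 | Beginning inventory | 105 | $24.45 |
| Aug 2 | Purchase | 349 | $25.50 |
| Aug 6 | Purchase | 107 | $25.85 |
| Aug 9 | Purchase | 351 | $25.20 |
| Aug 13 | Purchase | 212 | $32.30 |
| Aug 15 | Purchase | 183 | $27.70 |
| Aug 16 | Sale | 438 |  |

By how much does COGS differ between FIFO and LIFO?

$1,941.55

FIFO COGS: 105 @ $24.45 + 333 @ $25.50 = $11,058.75
LIFO COGS: 183 @ $27.70 + 212 @ $32.30 + 43 @ $25.20 = $13,000.30
Difference = |$11,058.75 − $13,000.30| = $1,941.55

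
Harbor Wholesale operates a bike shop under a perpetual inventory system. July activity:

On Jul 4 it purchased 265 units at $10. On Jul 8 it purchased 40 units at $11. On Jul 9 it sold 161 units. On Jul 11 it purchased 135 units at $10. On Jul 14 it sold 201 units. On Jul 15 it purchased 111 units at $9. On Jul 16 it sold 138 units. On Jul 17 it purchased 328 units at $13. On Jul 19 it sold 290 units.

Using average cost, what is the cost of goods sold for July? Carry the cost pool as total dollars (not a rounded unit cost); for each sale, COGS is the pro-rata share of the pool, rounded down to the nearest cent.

COGS = $8,588.62

After Jul 4: 265 on hand, pool $2,650.00 (≈ $10.0000 each)
After Jul 8: 305 on hand, pool $3,090.00 (≈ $10.1311 each)
Jul 9, sell 161: 161/305 × $3,090.00 → $1,631.11
After Jul 11: 279 on hand, pool $2,808.89 (≈ $10.0677 each)
Jul 14, sell 201: 201/279 × $2,808.89 → $2,023.60
After Jul 15: 189 on hand, pool $1,784.29 (≈ $9.4407 each)
Jul 16, sell 138: 138/189 × $1,784.29 → $1,302.81
After Jul 17: 379 on hand, pool $4,745.48 (≈ $12.5211 each)
Jul 19, sell 290: 290/379 × $4,745.48 → $3,631.10
Total COGS = $1,631.11 + $2,023.60 + $1,302.81 + $3,631.10 = $8,588.62
Ending inventory (cost pool remaining) = $1,114.38
Check: goods available $9,703.00 = COGS $8,588.62 + ending $1,114.38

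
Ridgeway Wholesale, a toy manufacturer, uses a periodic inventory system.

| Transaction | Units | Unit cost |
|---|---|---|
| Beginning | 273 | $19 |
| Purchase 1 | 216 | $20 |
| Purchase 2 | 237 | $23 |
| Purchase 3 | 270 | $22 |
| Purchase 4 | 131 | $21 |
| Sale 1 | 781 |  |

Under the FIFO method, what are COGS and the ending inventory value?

COGS = $16,168; ending inventory = $7,481

Sale 1 (781) [FIFO — oldest first]: 273 @ $19 + 216 @ $20 + 237 @ $23 + 55 @ $22 = $16,168
Ending inventory: 215 @ $22 + 131 @ $21 = $7,481
Check: goods available $23,649 = COGS $16,168 + ending $7,481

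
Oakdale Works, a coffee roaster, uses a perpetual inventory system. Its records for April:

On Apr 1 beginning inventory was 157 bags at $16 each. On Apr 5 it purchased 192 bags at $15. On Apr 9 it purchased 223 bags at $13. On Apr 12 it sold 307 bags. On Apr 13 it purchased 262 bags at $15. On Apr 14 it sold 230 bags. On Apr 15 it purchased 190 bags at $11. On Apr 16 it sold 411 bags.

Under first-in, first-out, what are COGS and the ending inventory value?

Apr 12, 307 sold [FIFO — oldest first]: 157 @ $16 + 150 @ $15 = $4,762
Apr 14, 230 sold [FIFO — oldest first]: 42 @ $15 + 188 @ $13 = $3,074
Apr 16, 411 sold [FIFO — oldest first]: 35 @ $13 + 262 @ $15 + 114 @ $11 = $5,639
Total COGS = $4,762 + $3,074 + $5,639 = $13,475
Ending inventory: 76 @ $11 = $836

COGS = $13,475; ending inventory = $836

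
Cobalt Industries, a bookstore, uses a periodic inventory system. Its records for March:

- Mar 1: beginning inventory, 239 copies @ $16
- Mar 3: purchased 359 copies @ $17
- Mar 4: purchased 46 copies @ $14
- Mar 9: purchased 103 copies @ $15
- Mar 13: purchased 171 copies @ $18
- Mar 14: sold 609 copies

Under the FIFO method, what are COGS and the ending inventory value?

Mar 14, 609 sold [FIFO — oldest first]: 239 @ $16 + 359 @ $17 + 11 @ $14 = $10,081
Ending inventory: 35 @ $14 + 103 @ $15 + 171 @ $18 = $5,113

COGS = $10,081; ending inventory = $5,113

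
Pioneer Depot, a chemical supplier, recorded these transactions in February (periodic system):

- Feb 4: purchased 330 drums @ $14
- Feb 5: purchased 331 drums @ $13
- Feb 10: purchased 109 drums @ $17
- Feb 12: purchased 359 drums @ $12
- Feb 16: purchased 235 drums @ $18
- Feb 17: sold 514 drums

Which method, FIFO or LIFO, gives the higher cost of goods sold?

LIFO

FIFO COGS: 330 @ $14 + 184 @ $13 = $7,012
LIFO COGS: 235 @ $18 + 279 @ $12 = $7,578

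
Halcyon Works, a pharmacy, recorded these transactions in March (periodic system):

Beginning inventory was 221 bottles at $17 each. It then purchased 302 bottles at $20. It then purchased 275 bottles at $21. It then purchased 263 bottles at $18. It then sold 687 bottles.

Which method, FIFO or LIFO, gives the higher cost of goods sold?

FIFO COGS: 221 @ $17 + 302 @ $20 + 164 @ $21 = $13,241
LIFO COGS: 263 @ $18 + 275 @ $21 + 149 @ $20 = $13,489

LIFO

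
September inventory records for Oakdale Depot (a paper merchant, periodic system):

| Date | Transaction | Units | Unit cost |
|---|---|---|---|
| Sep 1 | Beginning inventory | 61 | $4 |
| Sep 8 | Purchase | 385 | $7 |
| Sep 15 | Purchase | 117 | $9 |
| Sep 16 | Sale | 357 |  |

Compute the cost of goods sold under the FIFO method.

COGS = $2,316

Sep 16, 357 sold [FIFO — oldest first]: 61 @ $4 + 296 @ $7 = $2,316
Ending inventory: 89 @ $7 + 117 @ $9 = $1,676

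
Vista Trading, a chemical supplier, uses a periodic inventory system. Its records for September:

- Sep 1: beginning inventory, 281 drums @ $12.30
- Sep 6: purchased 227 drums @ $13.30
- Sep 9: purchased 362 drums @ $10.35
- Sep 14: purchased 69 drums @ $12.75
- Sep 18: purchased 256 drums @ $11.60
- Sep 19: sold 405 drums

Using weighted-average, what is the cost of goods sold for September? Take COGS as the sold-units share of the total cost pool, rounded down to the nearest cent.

COGS = $4,768.98

Sep 19, sell 405: 405/1195 × $14,071.45 → $4,768.98
Ending inventory (cost pool remaining) = $9,302.47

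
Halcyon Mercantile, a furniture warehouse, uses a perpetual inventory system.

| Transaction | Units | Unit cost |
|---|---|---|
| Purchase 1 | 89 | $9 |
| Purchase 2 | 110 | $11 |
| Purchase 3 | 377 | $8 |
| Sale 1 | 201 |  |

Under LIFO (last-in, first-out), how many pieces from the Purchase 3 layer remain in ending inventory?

176

Sale 1 (201) [LIFO — newest first]: 201 @ $8 = $1,608
Ending inventory: 89 @ $9 + 110 @ $11 + 176 @ $8 = $3,419
Check: goods available $5,027 = COGS $1,608 + ending $3,419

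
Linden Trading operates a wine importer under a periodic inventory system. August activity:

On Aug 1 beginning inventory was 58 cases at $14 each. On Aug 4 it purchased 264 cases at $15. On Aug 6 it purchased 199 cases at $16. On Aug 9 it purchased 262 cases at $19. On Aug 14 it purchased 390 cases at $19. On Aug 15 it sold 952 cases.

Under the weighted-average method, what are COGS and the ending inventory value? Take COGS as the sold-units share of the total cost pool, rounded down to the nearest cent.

COGS = $16,511.07; ending inventory = $3,832.93

Aug 15, sell 952: 952/1173 × $20,344.00 → $16,511.07
Ending inventory (cost pool remaining) = $3,832.93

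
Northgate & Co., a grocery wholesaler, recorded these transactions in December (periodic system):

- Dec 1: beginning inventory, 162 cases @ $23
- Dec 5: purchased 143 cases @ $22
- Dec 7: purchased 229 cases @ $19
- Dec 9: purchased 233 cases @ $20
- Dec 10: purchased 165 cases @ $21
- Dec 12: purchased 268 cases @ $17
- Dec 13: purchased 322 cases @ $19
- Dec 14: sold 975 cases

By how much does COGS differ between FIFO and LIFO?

$1,540

FIFO COGS: 162 @ $23 + 143 @ $22 + 229 @ $19 + 233 @ $20 + 165 @ $21 + 43 @ $17 = $20,079
LIFO COGS: 322 @ $19 + 268 @ $17 + 165 @ $21 + 220 @ $20 = $18,539
Difference = |$20,079 − $18,539| = $1,540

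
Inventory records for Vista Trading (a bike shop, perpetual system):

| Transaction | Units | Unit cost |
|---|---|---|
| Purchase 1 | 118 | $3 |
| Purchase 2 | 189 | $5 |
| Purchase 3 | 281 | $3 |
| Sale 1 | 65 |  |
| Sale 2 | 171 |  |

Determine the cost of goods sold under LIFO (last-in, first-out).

Sale 1 (65) [LIFO — newest first]: 65 @ $3 = $195
Sale 2 (171) [LIFO — newest first]: 171 @ $3 = $513
Total COGS = $195 + $513 = $708
Ending inventory: 118 @ $3 + 189 @ $5 + 45 @ $3 = $1,434

COGS = $708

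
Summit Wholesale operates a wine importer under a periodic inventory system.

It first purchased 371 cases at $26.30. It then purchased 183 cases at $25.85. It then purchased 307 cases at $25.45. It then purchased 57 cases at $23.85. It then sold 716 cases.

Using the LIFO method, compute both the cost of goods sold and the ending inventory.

Sale 1 (716) [LIFO — newest first]: 57 @ $23.85 + 307 @ $25.45 + 183 @ $25.85 + 169 @ $26.30 = $18,347.85
Ending inventory: 202 @ $26.30 = $5,312.60

COGS = $18,347.85; ending inventory = $5,312.60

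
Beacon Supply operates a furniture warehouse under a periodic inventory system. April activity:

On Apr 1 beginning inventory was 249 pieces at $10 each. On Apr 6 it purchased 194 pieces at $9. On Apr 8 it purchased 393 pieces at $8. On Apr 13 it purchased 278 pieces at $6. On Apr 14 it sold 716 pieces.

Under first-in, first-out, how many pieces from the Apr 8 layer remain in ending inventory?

Apr 14, 716 sold [FIFO — oldest first]: 249 @ $10 + 194 @ $9 + 273 @ $8 = $6,420
Ending inventory: 120 @ $8 + 278 @ $6 = $2,628

120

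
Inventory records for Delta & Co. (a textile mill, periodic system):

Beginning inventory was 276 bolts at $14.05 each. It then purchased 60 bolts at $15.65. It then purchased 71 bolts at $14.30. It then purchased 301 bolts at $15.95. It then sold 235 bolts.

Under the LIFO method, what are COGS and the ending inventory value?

COGS = $3,748.25; ending inventory = $6,884.80

Sale 1 (235) [LIFO — newest first]: 235 @ $15.95 = $3,748.25
Ending inventory: 276 @ $14.05 + 60 @ $15.65 + 71 @ $14.30 + 66 @ $15.95 = $6,884.80
Check: goods available $10,633.05 = COGS $3,748.25 + ending $6,884.80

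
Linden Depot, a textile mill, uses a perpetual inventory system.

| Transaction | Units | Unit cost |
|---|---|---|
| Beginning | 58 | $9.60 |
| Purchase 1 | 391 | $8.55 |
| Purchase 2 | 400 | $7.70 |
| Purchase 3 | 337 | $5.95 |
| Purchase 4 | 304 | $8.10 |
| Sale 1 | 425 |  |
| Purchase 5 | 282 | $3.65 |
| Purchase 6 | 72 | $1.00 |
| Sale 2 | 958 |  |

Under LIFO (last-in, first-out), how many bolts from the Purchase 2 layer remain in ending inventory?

Sale 1 (425) [LIFO — newest first]: 304 @ $8.10 + 121 @ $5.95 = $3,182.35
Sale 2 (958) [LIFO — newest first]: 72 @ $1.00 + 282 @ $3.65 + 216 @ $5.95 + 388 @ $7.70 = $5,374.10
Total COGS = $3,182.35 + $5,374.10 = $8,556.45
Ending inventory: 58 @ $9.60 + 391 @ $8.55 + 12 @ $7.70 = $3,992.25

12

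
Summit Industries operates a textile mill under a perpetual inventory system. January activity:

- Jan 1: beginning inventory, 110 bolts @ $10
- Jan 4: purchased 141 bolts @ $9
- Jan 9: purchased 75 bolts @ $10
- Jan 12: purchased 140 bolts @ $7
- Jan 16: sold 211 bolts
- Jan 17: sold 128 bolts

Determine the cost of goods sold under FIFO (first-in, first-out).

COGS = $3,210

Jan 16, 211 sold [FIFO — oldest first]: 110 @ $10 + 101 @ $9 = $2,009
Jan 17, 128 sold [FIFO — oldest first]: 40 @ $9 + 75 @ $10 + 13 @ $7 = $1,201
Total COGS = $2,009 + $1,201 = $3,210
Ending inventory: 127 @ $7 = $889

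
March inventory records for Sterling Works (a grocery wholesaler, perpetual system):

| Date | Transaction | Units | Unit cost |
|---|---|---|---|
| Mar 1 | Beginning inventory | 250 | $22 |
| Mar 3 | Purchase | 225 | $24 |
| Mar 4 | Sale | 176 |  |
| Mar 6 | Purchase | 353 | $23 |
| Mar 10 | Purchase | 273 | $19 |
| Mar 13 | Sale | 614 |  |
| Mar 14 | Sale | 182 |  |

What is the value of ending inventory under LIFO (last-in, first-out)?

Ending inventory = $2,838

Mar 4, 176 sold [LIFO — newest first]: 176 @ $24 = $4,224
Mar 13, 614 sold [LIFO — newest first]: 273 @ $19 + 341 @ $23 = $13,030
Mar 14, 182 sold [LIFO — newest first]: 12 @ $23 + 49 @ $24 + 121 @ $22 = $4,114
Total COGS = $4,224 + $13,030 + $4,114 = $21,368
Ending inventory: 129 @ $22 = $2,838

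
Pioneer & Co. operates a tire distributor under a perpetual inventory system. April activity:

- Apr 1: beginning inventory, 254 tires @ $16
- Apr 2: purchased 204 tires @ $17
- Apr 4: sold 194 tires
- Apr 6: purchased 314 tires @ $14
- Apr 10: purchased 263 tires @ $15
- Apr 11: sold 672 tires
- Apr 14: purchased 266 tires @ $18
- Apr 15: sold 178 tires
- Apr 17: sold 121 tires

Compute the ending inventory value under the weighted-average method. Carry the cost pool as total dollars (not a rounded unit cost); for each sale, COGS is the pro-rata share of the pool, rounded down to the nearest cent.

After Apr 1: 254 on hand, pool $4,064.00 (≈ $16.0000 each)
After Apr 2: 458 on hand, pool $7,532.00 (≈ $16.4454 each)
Apr 4, sell 194: 194/458 × $7,532.00 → $3,190.41
After Apr 6: 578 on hand, pool $8,737.59 (≈ $15.1169 each)
After Apr 10: 841 on hand, pool $12,682.59 (≈ $15.0804 each)
Apr 11, sell 672: 672/841 × $12,682.59 → $10,134.00
After Apr 14: 435 on hand, pool $7,336.59 (≈ $16.8657 each)
Apr 15, sell 178: 178/435 × $7,336.59 → $3,002.09
Apr 17, sell 121: 121/257 × $4,334.50 → $2,040.75
Total COGS = $3,190.41 + $10,134.00 + $3,002.09 + $2,040.75 = $18,367.25
Ending inventory (cost pool remaining) = $2,293.75

Ending inventory = $2,293.75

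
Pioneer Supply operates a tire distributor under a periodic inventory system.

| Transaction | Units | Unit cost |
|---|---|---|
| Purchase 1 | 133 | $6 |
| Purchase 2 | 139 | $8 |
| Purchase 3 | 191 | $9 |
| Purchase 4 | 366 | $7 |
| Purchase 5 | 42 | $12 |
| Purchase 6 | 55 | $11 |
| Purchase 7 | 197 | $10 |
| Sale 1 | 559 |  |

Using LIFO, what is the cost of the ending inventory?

Sale 1 (559) [LIFO — newest first]: 197 @ $10 + 55 @ $11 + 42 @ $12 + 265 @ $7 = $4,934
Ending inventory: 133 @ $6 + 139 @ $8 + 191 @ $9 + 101 @ $7 = $4,336
Check: goods available $9,270 = COGS $4,934 + ending $4,336

Ending inventory = $4,336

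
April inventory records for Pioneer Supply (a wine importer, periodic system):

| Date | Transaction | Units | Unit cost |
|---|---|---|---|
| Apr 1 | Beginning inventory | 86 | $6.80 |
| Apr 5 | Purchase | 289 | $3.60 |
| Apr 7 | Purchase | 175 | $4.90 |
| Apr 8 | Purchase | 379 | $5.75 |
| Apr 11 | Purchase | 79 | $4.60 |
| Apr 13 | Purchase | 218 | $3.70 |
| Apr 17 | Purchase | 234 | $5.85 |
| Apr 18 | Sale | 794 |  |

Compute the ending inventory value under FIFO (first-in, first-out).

Ending inventory = $3,315.15

Apr 18, 794 sold [FIFO — oldest first]: 86 @ $6.80 + 289 @ $3.60 + 175 @ $4.90 + 244 @ $5.75 = $3,885.70
Ending inventory: 135 @ $5.75 + 79 @ $4.60 + 218 @ $3.70 + 234 @ $5.85 = $3,315.15
Check: goods available $7,200.85 = COGS $3,885.70 + ending $3,315.15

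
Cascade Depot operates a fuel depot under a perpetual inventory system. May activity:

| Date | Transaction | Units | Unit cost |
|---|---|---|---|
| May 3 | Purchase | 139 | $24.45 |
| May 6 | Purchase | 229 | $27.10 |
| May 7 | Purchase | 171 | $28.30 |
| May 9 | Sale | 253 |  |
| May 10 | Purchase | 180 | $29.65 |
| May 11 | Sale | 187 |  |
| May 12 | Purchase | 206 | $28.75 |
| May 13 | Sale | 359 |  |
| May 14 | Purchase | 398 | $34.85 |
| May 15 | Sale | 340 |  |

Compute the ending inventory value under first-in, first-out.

Ending inventory = $6,412.40

May 9, 253 sold [FIFO — oldest first]: 139 @ $24.45 + 114 @ $27.10 = $6,487.95
May 11, 187 sold [FIFO — oldest first]: 115 @ $27.10 + 72 @ $28.30 = $5,154.10
May 13, 359 sold [FIFO — oldest first]: 99 @ $28.30 + 180 @ $29.65 + 80 @ $28.75 = $10,438.70
May 15, 340 sold [FIFO — oldest first]: 126 @ $28.75 + 214 @ $34.85 = $11,080.40
Total COGS = $6,487.95 + $5,154.10 + $10,438.70 + $11,080.40 = $33,161.15
Ending inventory: 184 @ $34.85 = $6,412.40
Check: goods available $39,573.55 = COGS $33,161.15 + ending $6,412.40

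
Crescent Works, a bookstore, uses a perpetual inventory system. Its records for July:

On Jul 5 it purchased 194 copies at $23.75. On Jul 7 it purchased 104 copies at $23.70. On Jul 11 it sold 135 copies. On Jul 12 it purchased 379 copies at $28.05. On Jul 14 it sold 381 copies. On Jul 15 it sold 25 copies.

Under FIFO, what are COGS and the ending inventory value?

Jul 11, 135 sold [FIFO — oldest first]: 135 @ $23.75 = $3,206.25
Jul 14, 381 sold [FIFO — oldest first]: 59 @ $23.75 + 104 @ $23.70 + 218 @ $28.05 = $9,980.95
Jul 15, 25 sold [FIFO — oldest first]: 25 @ $28.05 = $701.25
Total COGS = $3,206.25 + $9,980.95 + $701.25 = $13,888.45
Ending inventory: 136 @ $28.05 = $3,814.80

COGS = $13,888.45; ending inventory = $3,814.80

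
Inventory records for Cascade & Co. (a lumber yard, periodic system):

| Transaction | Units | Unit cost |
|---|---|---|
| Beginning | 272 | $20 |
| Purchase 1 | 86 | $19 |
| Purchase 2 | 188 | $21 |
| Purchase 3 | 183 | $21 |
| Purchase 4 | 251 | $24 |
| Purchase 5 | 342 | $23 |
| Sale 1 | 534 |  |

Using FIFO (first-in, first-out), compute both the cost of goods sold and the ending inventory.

Sale 1 (534) [FIFO — oldest first]: 272 @ $20 + 86 @ $19 + 176 @ $21 = $10,770
Ending inventory: 12 @ $21 + 183 @ $21 + 251 @ $24 + 342 @ $23 = $17,985
Check: goods available $28,755 = COGS $10,770 + ending $17,985

COGS = $10,770; ending inventory = $17,985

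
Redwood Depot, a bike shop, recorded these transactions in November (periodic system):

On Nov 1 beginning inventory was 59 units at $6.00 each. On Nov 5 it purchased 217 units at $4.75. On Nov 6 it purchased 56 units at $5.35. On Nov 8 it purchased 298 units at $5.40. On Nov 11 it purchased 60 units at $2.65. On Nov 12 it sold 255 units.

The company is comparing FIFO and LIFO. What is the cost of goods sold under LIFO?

FIFO COGS: 59 @ $6.00 + 196 @ $4.75 = $1,285.00
LIFO COGS: 60 @ $2.65 + 195 @ $5.40 = $1,212.00

COGS = $1,212.00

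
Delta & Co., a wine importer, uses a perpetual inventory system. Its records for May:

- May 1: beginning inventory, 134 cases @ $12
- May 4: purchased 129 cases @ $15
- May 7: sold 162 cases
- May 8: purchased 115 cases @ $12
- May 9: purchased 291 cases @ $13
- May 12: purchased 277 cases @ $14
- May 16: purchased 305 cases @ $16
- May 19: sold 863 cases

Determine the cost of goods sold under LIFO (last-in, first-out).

COGS = $14,742

May 7, 162 sold [LIFO — newest first]: 129 @ $15 + 33 @ $12 = $2,331
May 19, 863 sold [LIFO — newest first]: 305 @ $16 + 277 @ $14 + 281 @ $13 = $12,411
Total COGS = $2,331 + $12,411 = $14,742
Ending inventory: 101 @ $12 + 115 @ $12 + 10 @ $13 = $2,722
Check: goods available $17,464 = COGS $14,742 + ending $2,722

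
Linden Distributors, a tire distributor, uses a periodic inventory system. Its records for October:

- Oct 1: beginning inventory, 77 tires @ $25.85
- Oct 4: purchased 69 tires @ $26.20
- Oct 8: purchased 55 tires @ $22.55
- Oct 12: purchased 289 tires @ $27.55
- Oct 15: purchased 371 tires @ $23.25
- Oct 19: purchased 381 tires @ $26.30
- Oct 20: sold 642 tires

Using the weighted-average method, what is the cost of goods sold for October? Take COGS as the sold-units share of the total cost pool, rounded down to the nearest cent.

COGS = $16,358.33

Oct 20, sell 642: 642/1242 × $31,646.50 → $16,358.33
Ending inventory (cost pool remaining) = $15,288.17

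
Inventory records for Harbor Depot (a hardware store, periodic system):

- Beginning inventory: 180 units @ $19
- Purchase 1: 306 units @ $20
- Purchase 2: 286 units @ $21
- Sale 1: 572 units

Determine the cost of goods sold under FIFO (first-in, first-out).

COGS = $11,346

Sale 1 (572) [FIFO — oldest first]: 180 @ $19 + 306 @ $20 + 86 @ $21 = $11,346
Ending inventory: 200 @ $21 = $4,200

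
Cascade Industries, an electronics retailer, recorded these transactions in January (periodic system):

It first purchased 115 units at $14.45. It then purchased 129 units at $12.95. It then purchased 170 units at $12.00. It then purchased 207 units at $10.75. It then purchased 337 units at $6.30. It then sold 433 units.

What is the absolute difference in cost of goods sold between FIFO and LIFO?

FIFO COGS: 115 @ $14.45 + 129 @ $12.95 + 170 @ $12.00 + 19 @ $10.75 = $5,576.55
LIFO COGS: 337 @ $6.30 + 96 @ $10.75 = $3,155.10
Difference = |$5,576.55 − $3,155.10| = $2,421.45

$2,421.45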